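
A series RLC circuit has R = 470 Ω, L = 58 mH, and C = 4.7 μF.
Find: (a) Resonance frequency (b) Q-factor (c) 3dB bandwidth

Step 1 — Resonance: ω₀ = 1/√(LC) = 1/√(0.058·4.7e-06) = 1915 rad/s.
Step 2 — f₀ = ω₀/(2π) = 304.8 Hz.
Step 3 — Series Q: Q = ω₀L/R = 1915·0.058/470 = 0.2364.
Step 4 — Bandwidth: Δω = ω₀/Q = 8103 rad/s; BW = Δω/(2π) = 1290 Hz.

(a) f₀ = 304.8 Hz  (b) Q = 0.2364  (c) BW = 1290 Hz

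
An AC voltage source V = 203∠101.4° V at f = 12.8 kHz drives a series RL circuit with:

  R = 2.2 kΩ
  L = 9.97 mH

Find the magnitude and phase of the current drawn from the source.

Step 1 — Angular frequency: ω = 2π·f = 2π·1.28e+04 = 8.042e+04 rad/s.
Step 2 — Component impedances:
  R: Z = R = 2200 Ω
  L: Z = jωL = j·8.042e+04·0.00997 = 0 + j801.8 Ω
Step 3 — Series combination: Z_total = R + L = 2200 + j801.8 Ω = 2342∠20.0° Ω.
Step 4 — Source phasor: V = 203∠101.4° V = -40.12 + j199 V.
Step 5 — Ohm's law: I = V / Z_total = (-40.12 + j199) / (2200 + j801.8) = 0.013 + j0.08571 A.
Step 6 — Convert to polar: |I| = 0.08669 A, ∠I = 81.4°.

I = 0.08669∠81.4° A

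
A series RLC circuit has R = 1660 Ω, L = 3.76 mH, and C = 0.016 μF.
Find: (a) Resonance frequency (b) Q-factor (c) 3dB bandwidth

Step 1 — Resonance: ω₀ = 1/√(LC) = 1/√(0.00376·1.6e-08) = 1.289e+05 rad/s.
Step 2 — f₀ = ω₀/(2π) = 2.052e+04 Hz.
Step 3 — Series Q: Q = ω₀L/R = 1.289e+05·0.00376/1660 = 0.292.
Step 4 — Bandwidth: Δω = ω₀/Q = 4.415e+05 rad/s; BW = Δω/(2π) = 7.027e+04 Hz.

(a) f₀ = 2.052e+04 Hz  (b) Q = 0.292  (c) BW = 7.027e+04 Hz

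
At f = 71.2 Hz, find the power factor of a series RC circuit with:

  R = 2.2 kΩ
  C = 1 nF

Step 1 — Angular frequency: ω = 2π·f = 2π·71.2 = 447.4 rad/s.
Step 2 — Component impedances:
  R: Z = R = 2200 Ω
  C: Z = 1/(jωC) = -j/(ω·C) = 0 - j2.235e+06 Ω
Step 3 — Series combination: Z_total = R + C = 2200 - j2.235e+06 Ω = 2.235e+06∠-89.9° Ω.
Step 4 — Power factor: PF = cos(φ) = Re(Z)/|Z| = 2200/2.2353e+06 = 0.0009842.
Step 5 — Type: Im(Z) = -2.235e+06 ⇒ leading (phase φ = -89.9°).

PF = 0.0009842 (leading, φ = -89.9°)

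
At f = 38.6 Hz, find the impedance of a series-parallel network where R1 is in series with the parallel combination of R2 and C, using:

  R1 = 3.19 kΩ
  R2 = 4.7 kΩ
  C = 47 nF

Step 1 — Angular frequency: ω = 2π·f = 2π·38.6 = 242.5 rad/s.
Step 2 — Component impedances:
  R1: Z = R = 3190 Ω
  R2: Z = R = 4700 Ω
  C: Z = 1/(jωC) = -j/(ω·C) = 0 - j8.773e+04 Ω
Step 3 — Parallel branch: R2 || C = 1/(1/R2 + 1/C) = 4687 - j251.1 Ω.
Step 4 — Series with R1: Z_total = R1 + (R2 || C) = 7877 - j251.1 Ω = 7881∠-1.8° Ω.

Z = 7877 - j251.1 Ω = 7881∠-1.8° Ω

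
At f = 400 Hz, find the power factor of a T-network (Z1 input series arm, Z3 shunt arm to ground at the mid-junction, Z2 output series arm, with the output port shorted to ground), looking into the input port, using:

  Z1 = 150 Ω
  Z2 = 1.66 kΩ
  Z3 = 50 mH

Step 1 — Angular frequency: ω = 2π·f = 2π·400 = 2513 rad/s.
Step 2 — Component impedances:
  Z1: Z = R = 150 Ω
  Z2: Z = R = 1660 Ω
  Z3: Z = jωL = j·2513·0.05 = 0 + j125.7 Ω
Step 3 — With the output port shorted to ground, the output series arm Z2 runs from the junction to ground; the shunt arm Z3 also runs from the junction to ground. They appear in parallel: Z3 || Z2 = 9.459 + j124.9 Ω.
Step 4 — Series with input arm Z1: Z_in = Z1 + (Z3 || Z2) = 159.5 + j124.9 Ω = 202.6∠38.1° Ω.
Step 5 — Power factor: PF = cos(φ) = Re(Z)/|Z| = 159.46/202.58 = 0.7871.
Step 6 — Type: Im(Z) = 124.9 ⇒ lagging (phase φ = 38.1°).

PF = 0.7871 (lagging, φ = 38.1°)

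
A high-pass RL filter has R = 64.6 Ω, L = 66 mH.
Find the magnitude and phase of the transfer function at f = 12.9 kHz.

Step 1 — Angular frequency: ω = 2π·1.29e+04 = 8.105e+04 rad/s.
Step 2 — Transfer function: H(jω) = jωL/(R + jωL).
Step 3 — Numerator jωL = j·5350; denominator R + jωL = 64.6 + j5350.
Step 4 — H = 0.9999 + j0.01207.
Step 5 — Magnitude: |H| = 0.9999 (-0.0 dB); phase: φ = 0.7°.

|H| = 0.9999 (-0.0 dB), φ = 0.7°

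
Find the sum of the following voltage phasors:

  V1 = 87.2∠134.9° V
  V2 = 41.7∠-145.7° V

Step 1 — Convert each phasor to rectangular form:
  V1 = 87.2·(cos(134.9°) + j·sin(134.9°)) = -61.55 + j61.77 V
  V2 = 41.7·(cos(-145.7°) + j·sin(-145.7°)) = -34.45 - j23.5 V
Step 2 — Sum components: V_total = -96 + j38.27 V.
Step 3 — Convert to polar: |V_total| = 103.3 V, ∠V_total = 158.3°.

V_total = 103.3∠158.3° V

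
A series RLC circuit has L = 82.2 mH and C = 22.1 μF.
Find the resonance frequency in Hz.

Step 1 — Resonance condition Im(Z)=0 gives ω₀ = 1/√(LC).
Step 2 — ω₀ = 1/√(0.0822·2.21e-05) = 741.9 rad/s.
Step 3 — f₀ = ω₀/(2π) = 118.1 Hz.

f₀ = 118.1 Hz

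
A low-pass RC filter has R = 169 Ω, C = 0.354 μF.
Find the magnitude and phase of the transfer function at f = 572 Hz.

Step 1 — Angular frequency: ω = 2π·572 = 3594 rad/s.
Step 2 — Transfer function: H(jω) = 1/(1 + jωRC).
Step 3 — Denominator: 1 + jωRC = 1 + j·3594·169·3.54e-07 = 1 + j0.215.
Step 4 — H = 0.9558 - j0.2055.
Step 5 — Magnitude: |H| = 0.9777 (-0.2 dB); phase: φ = -12.1°.

|H| = 0.9777 (-0.2 dB), φ = -12.1°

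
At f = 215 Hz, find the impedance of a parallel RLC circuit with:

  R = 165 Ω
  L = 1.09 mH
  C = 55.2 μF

Step 1 — Angular frequency: ω = 2π·f = 2π·215 = 1351 rad/s.
Step 2 — Component impedances:
  R: Z = R = 165 Ω
  L: Z = jωL = j·1351·0.00109 = 0 + j1.472 Ω
  C: Z = 1/(jωC) = -j/(ω·C) = 0 - j13.41 Ω
Step 3 — Parallel combination: 1/Z_total = 1/R + 1/L + 1/C; Z_total = 0.01658 + j1.654 Ω = 1.654∠89.4° Ω.

Z = 0.01658 + j1.654 Ω = 1.654∠89.4° Ω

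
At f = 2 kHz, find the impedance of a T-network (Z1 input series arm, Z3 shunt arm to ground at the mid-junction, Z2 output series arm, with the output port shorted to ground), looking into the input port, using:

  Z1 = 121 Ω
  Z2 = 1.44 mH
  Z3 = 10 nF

Step 1 — Angular frequency: ω = 2π·f = 2π·2000 = 1.257e+04 rad/s.
Step 2 — Component impedances:
  Z1: Z = R = 121 Ω
  Z2: Z = jωL = j·1.257e+04·0.00144 = 0 + j18.1 Ω
  Z3: Z = 1/(jωC) = -j/(ω·C) = 0 - j7958 Ω
Step 3 — With the output port shorted to ground, the output series arm Z2 runs from the junction to ground; the shunt arm Z3 also runs from the junction to ground. They appear in parallel: Z3 || Z2 = 0 + j18.14 Ω.
Step 4 — Series with input arm Z1: Z_in = Z1 + (Z3 || Z2) = 121 + j18.14 Ω = 122.4∠8.5° Ω.

Z = 121 + j18.14 Ω = 122.4∠8.5° Ω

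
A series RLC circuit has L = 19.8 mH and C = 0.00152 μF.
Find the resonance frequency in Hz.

Step 1 — Resonance condition Im(Z)=0 gives ω₀ = 1/√(LC).
Step 2 — ω₀ = 1/√(0.0198·1.52e-09) = 1.823e+05 rad/s.
Step 3 — f₀ = ω₀/(2π) = 2.901e+04 Hz.

f₀ = 2.901e+04 Hz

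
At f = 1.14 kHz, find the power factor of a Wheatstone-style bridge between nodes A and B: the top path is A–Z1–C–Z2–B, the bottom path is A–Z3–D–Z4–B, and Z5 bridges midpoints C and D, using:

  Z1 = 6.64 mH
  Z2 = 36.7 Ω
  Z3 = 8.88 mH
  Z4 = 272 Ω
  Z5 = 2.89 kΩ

Step 1 — Angular frequency: ω = 2π·f = 2π·1140 = 7163 rad/s.
Step 2 — Component impedances:
  Z1: Z = jωL = j·7163·0.00664 = 0 + j47.56 Ω
  Z2: Z = R = 36.7 Ω
  Z3: Z = jωL = j·7163·0.00888 = 0 + j63.61 Ω
  Z4: Z = R = 272 Ω
  Z5: Z = R = 2890 Ω
Step 3 — Bridge requires nodal analysis (the Z5 bridge couples midpoints C and D, so the two paths cannot be reduced to a simple series/parallel combination). Setting node B to ground and injecting 1 A at node A, the 3-node admittance system at A, C, D solves to V_A = Z_AB = 35.99 + j36.37 Ω = 51.16∠45.3° Ω.
Step 4 — Power factor: PF = cos(φ) = Re(Z)/|Z| = 35.9864/51.1638 = 0.7034.
Step 5 — Type: Im(Z) = 36.37 ⇒ lagging (phase φ = 45.3°).

PF = 0.7034 (lagging, φ = 45.3°)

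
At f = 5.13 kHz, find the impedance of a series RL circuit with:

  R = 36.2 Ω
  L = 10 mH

Step 1 — Angular frequency: ω = 2π·f = 2π·5130 = 3.223e+04 rad/s.
Step 2 — Component impedances:
  R: Z = R = 36.2 Ω
  L: Z = jωL = j·3.223e+04·0.01 = 0 + j322.3 Ω
Step 3 — Series combination: Z_total = R + L = 36.2 + j322.3 Ω = 324.4∠83.6° Ω.

Z = 36.2 + j322.3 Ω = 324.4∠83.6° Ω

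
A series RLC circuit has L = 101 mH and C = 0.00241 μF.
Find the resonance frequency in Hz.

Step 1 — Resonance condition Im(Z)=0 gives ω₀ = 1/√(LC).
Step 2 — ω₀ = 1/√(0.101·2.41e-09) = 6.41e+04 rad/s.
Step 3 — f₀ = ω₀/(2π) = 1.02e+04 Hz.

f₀ = 1.02e+04 Hz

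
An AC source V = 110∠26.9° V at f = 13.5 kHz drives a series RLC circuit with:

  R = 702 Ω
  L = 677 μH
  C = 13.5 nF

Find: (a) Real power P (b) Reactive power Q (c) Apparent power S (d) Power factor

Step 1 — Angular frequency: ω = 2π·f = 2π·1.35e+04 = 8.482e+04 rad/s.
Step 2 — Component impedances:
  R: Z = R = 702 Ω
  L: Z = jωL = j·8.482e+04·0.000677 = 0 + j57.43 Ω
  C: Z = 1/(jωC) = -j/(ω·C) = 0 - j873.3 Ω
Step 3 — Series combination: Z_total = R + L + C = 702 - j815.9 Ω = 1076∠-49.3° Ω.
Step 4 — Source phasor: V = 110∠26.9° V = 98.1 + j49.77 V.
Step 5 — Current: I = V / Z = 0.0244 + j0.09925 A = 0.1022∠76.2° A.
Step 6 — Complex power: S = V·I* = 7.333 - j8.522 VA.
Step 7 — Real power: P = Re(S) = 7.333 W.
Step 8 — Reactive power: Q = Im(S) = -8.522 VAR.
Step 9 — Apparent power: |S| = 11.24 VA.
Step 10 — Power factor: PF = P/|S| = 0.6522 (leading).

(a) P = 7.333 W  (b) Q = -8.522 VAR  (c) S = 11.24 VA  (d) PF = 0.6522 (leading)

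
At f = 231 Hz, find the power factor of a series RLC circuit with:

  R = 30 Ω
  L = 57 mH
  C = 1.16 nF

Step 1 — Angular frequency: ω = 2π·f = 2π·231 = 1451 rad/s.
Step 2 — Component impedances:
  R: Z = R = 30 Ω
  L: Z = jωL = j·1451·0.057 = 0 + j82.73 Ω
  C: Z = 1/(jωC) = -j/(ω·C) = 0 - j5.94e+05 Ω
Step 3 — Series combination: Z_total = R + L + C = 30 - j5.939e+05 Ω = 5.939e+05∠-90.0° Ω.
Step 4 — Power factor: PF = cos(φ) = Re(Z)/|Z| = 30/5.9387e+05 = 5.052e-05.
Step 5 — Type: Im(Z) = -5.939e+05 ⇒ leading (phase φ = -90.0°).

PF = 5.052e-05 (leading, φ = -90.0°)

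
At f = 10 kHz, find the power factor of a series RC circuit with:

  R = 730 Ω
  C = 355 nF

Step 1 — Angular frequency: ω = 2π·f = 2π·1e+04 = 6.283e+04 rad/s.
Step 2 — Component impedances:
  R: Z = R = 730 Ω
  C: Z = 1/(jωC) = -j/(ω·C) = 0 - j44.83 Ω
Step 3 — Series combination: Z_total = R + C = 730 - j44.83 Ω = 731.4∠-3.5° Ω.
Step 4 — Power factor: PF = cos(φ) = Re(Z)/|Z| = 730/731.4 = 0.9981.
Step 5 — Type: Im(Z) = -44.83 ⇒ leading (phase φ = -3.5°).

PF = 0.9981 (leading, φ = -3.5°)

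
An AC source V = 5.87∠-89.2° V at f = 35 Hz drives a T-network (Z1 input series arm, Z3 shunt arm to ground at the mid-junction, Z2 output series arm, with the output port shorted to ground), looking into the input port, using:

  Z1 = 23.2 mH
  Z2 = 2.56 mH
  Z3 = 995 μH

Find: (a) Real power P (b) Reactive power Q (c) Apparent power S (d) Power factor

Step 1 — Angular frequency: ω = 2π·f = 2π·35 = 219.9 rad/s.
Step 2 — Component impedances:
  Z1: Z = jωL = j·219.9·0.0232 = 0 + j5.102 Ω
  Z2: Z = jωL = j·219.9·0.00256 = 0 + j0.563 Ω
  Z3: Z = jωL = j·219.9·0.000995 = 0 + j0.2188 Ω
Step 3 — With the output port shorted to ground, the output series arm Z2 runs from the junction to ground; the shunt arm Z3 also runs from the junction to ground. They appear in parallel: Z3 || Z2 = 0 + j0.1576 Ω.
Step 4 — Series with input arm Z1: Z_in = Z1 + (Z3 || Z2) = 0 + j5.26 Ω = 5.26∠90.0° Ω.
Step 5 — Source phasor: V = 5.87∠-89.2° V = 0.08196 - j5.869 V.
Step 6 — Current: I = V / Z = -1.116 - j0.01558 A = 1.116∠-179.2° A.
Step 7 — Complex power: S = V·I* = 0 + j6.551 VA.
Step 8 — Real power: P = Re(S) = 0 W.
Step 9 — Reactive power: Q = Im(S) = 6.551 VAR.
Step 10 — Apparent power: |S| = 6.551 VA.
Step 11 — Power factor: PF = P/|S| = 0 (lagging).

(a) P = 0 W  (b) Q = 6.551 VAR  (c) S = 6.551 VA  (d) PF = 0 (lagging)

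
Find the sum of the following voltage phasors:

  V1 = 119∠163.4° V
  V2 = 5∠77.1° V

Step 1 — Convert each phasor to rectangular form:
  V1 = 119·(cos(163.4°) + j·sin(163.4°)) = -114 + j34 V
  V2 = 5·(cos(77.1°) + j·sin(77.1°)) = 1.116 + j4.874 V
Step 2 — Sum components: V_total = -112.9 + j38.87 V.
Step 3 — Convert to polar: |V_total| = 119.4 V, ∠V_total = 161.0°.

V_total = 119.4∠161.0° V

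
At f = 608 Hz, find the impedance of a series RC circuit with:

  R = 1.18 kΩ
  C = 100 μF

Step 1 — Angular frequency: ω = 2π·f = 2π·608 = 3820 rad/s.
Step 2 — Component impedances:
  R: Z = R = 1180 Ω
  C: Z = 1/(jωC) = -j/(ω·C) = 0 - j2.618 Ω
Step 3 — Series combination: Z_total = R + C = 1180 - j2.618 Ω = 1180∠-0.1° Ω.

Z = 1180 - j2.618 Ω = 1180∠-0.1° Ω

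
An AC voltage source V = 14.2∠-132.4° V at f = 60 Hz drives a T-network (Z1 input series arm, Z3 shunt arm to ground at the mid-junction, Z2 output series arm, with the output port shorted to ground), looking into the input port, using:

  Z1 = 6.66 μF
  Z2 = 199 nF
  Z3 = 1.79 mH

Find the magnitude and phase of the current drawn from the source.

Step 1 — Angular frequency: ω = 2π·f = 2π·60 = 377 rad/s.
Step 2 — Component impedances:
  Z1: Z = 1/(jωC) = -j/(ω·C) = 0 - j398.3 Ω
  Z2: Z = 1/(jωC) = -j/(ω·C) = 0 - j1.333e+04 Ω
  Z3: Z = jωL = j·377·0.00179 = 0 + j0.6748 Ω
Step 3 — With the output port shorted to ground, the output series arm Z2 runs from the junction to ground; the shunt arm Z3 also runs from the junction to ground. They appear in parallel: Z3 || Z2 = 0 + j0.6748 Ω.
Step 4 — Series with input arm Z1: Z_in = Z1 + (Z3 || Z2) = 0 - j397.6 Ω = 397.6∠-90.0° Ω.
Step 5 — Source phasor: V = 14.2∠-132.4° V = -9.575 - j10.49 V.
Step 6 — Ohm's law: I = V / Z_total = (-9.575 - j10.49) / (0 - j397.6) = 0.02637 - j0.02408 A.
Step 7 — Convert to polar: |I| = 0.03571 A, ∠I = -42.4°.

I = 0.03571∠-42.4° A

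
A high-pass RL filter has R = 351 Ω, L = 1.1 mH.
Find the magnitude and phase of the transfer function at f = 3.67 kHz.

Step 1 — Angular frequency: ω = 2π·3670 = 2.306e+04 rad/s.
Step 2 — Transfer function: H(jω) = jωL/(R + jωL).
Step 3 — Numerator jωL = j·25.37; denominator R + jωL = 351 + j25.37.
Step 4 — H = 0.005195 + j0.07189.
Step 5 — Magnitude: |H| = 0.07208 (-22.8 dB); phase: φ = 85.9°.

|H| = 0.07208 (-22.8 dB), φ = 85.9°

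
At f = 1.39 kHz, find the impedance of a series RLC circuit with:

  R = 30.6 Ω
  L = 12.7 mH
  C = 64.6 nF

Step 1 — Angular frequency: ω = 2π·f = 2π·1390 = 8734 rad/s.
Step 2 — Component impedances:
  R: Z = R = 30.6 Ω
  L: Z = jωL = j·8734·0.0127 = 0 + j110.9 Ω
  C: Z = 1/(jωC) = -j/(ω·C) = 0 - j1772 Ω
Step 3 — Series combination: Z_total = R + L + C = 30.6 - j1662 Ω = 1662∠-88.9° Ω.

Z = 30.6 - j1662 Ω = 1662∠-88.9° Ω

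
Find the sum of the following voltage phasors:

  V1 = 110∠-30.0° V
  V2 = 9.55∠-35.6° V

Step 1 — Convert each phasor to rectangular form:
  V1 = 110·(cos(-30.0°) + j·sin(-30.0°)) = 95.26 - j55 V
  V2 = 9.55·(cos(-35.6°) + j·sin(-35.6°)) = 7.765 - j5.559 V
Step 2 — Sum components: V_total = 103 - j60.56 V.
Step 3 — Convert to polar: |V_total| = 119.5 V, ∠V_total = -30.4°.

V_total = 119.5∠-30.4° V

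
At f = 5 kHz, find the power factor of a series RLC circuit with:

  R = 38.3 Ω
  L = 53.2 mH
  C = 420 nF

Step 1 — Angular frequency: ω = 2π·f = 2π·5000 = 3.142e+04 rad/s.
Step 2 — Component impedances:
  R: Z = R = 38.3 Ω
  L: Z = jωL = j·3.142e+04·0.0532 = 0 + j1671 Ω
  C: Z = 1/(jωC) = -j/(ω·C) = 0 - j75.79 Ω
Step 3 — Series combination: Z_total = R + L + C = 38.3 + j1596 Ω = 1596∠88.6° Ω.
Step 4 — Power factor: PF = cos(φ) = Re(Z)/|Z| = 38.3/1596 = 0.024.
Step 5 — Type: Im(Z) = 1596 ⇒ lagging (phase φ = 88.6°).

PF = 0.024 (lagging, φ = 88.6°)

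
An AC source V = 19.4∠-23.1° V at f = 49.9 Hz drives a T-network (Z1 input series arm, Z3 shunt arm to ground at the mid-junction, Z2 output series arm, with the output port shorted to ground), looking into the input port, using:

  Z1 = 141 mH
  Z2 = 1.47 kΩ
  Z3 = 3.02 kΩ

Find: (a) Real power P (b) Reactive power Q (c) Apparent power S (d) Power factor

Step 1 — Angular frequency: ω = 2π·f = 2π·49.9 = 313.5 rad/s.
Step 2 — Component impedances:
  Z1: Z = jωL = j·313.5·0.141 = 0 + j44.21 Ω
  Z2: Z = R = 1470 Ω
  Z3: Z = R = 3020 Ω
Step 3 — With the output port shorted to ground, the output series arm Z2 runs from the junction to ground; the shunt arm Z3 also runs from the junction to ground. They appear in parallel: Z3 || Z2 = 988.7 Ω.
Step 4 — Series with input arm Z1: Z_in = Z1 + (Z3 || Z2) = 988.7 + j44.21 Ω = 989.7∠2.6° Ω.
Step 5 — Source phasor: V = 19.4∠-23.1° V = 17.84 - j7.611 V.
Step 6 — Current: I = V / Z = 0.01767 - j0.008488 A = 0.0196∠-25.7° A.
Step 7 — Complex power: S = V·I* = 0.3799 + j0.01699 VA.
Step 8 — Real power: P = Re(S) = 0.3799 W.
Step 9 — Reactive power: Q = Im(S) = 0.01699 VAR.
Step 10 — Apparent power: |S| = 0.3803 VA.
Step 11 — Power factor: PF = P/|S| = 0.999 (lagging).

(a) P = 0.3799 W  (b) Q = 0.01699 VAR  (c) S = 0.3803 VA  (d) PF = 0.999 (lagging)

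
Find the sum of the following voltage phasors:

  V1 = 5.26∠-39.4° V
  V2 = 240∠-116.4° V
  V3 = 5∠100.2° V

Step 1 — Convert each phasor to rectangular form:
  V1 = 5.26·(cos(-39.4°) + j·sin(-39.4°)) = 4.065 - j3.339 V
  V2 = 240·(cos(-116.4°) + j·sin(-116.4°)) = -106.7 - j215 V
  V3 = 5·(cos(100.2°) + j·sin(100.2°)) = -0.8854 + j4.921 V
Step 2 — Sum components: V_total = -103.5 - j213.4 V.
Step 3 — Convert to polar: |V_total| = 237.2 V, ∠V_total = -115.9°.

V_total = 237.2∠-115.9° V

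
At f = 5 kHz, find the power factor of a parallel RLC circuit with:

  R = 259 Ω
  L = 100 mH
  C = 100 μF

Step 1 — Angular frequency: ω = 2π·f = 2π·5000 = 3.142e+04 rad/s.
Step 2 — Component impedances:
  R: Z = R = 259 Ω
  L: Z = jωL = j·3.142e+04·0.1 = 0 + j3142 Ω
  C: Z = 1/(jωC) = -j/(ω·C) = 0 - j0.3183 Ω
Step 3 — Parallel combination: 1/Z_total = 1/R + 1/L + 1/C; Z_total = 0.0003913 - j0.3183 Ω = 0.3183∠-89.9° Ω.
Step 4 — Power factor: PF = cos(φ) = Re(Z)/|Z| = 0.0003913/0.3183 = 0.001229.
Step 5 — Type: Im(Z) = -0.3183 ⇒ leading (phase φ = -89.9°).

PF = 0.001229 (leading, φ = -89.9°)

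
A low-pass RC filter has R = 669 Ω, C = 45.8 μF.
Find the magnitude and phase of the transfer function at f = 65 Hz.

Step 1 — Angular frequency: ω = 2π·65 = 408.4 rad/s.
Step 2 — Transfer function: H(jω) = 1/(1 + jωRC).
Step 3 — Denominator: 1 + jωRC = 1 + j·408.4·669·4.58e-05 = 1 + j12.51.
Step 4 — H = 0.006345 - j0.07941.
Step 5 — Magnitude: |H| = 0.07966 (-22.0 dB); phase: φ = -85.4°.

|H| = 0.07966 (-22.0 dB), φ = -85.4°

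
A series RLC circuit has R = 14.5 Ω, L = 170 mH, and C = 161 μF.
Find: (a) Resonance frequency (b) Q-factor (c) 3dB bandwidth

Step 1 — Resonance condition Im(Z)=0 gives ω₀ = 1/√(LC).
Step 2 — ω₀ = 1/√(0.17·0.000161) = 191.1 rad/s.
Step 3 — f₀ = ω₀/(2π) = 30.42 Hz.
Step 4 — Series Q: Q = ω₀L/R = 191.1·0.17/14.5 = 2.241.
Step 5 — 3dB bandwidth: Δω = ω₀/Q = 85.29 rad/s; BW = Δω/(2π) = 13.57 Hz.

(a) f₀ = 30.42 Hz  (b) Q = 2.241  (c) BW = 13.57 Hz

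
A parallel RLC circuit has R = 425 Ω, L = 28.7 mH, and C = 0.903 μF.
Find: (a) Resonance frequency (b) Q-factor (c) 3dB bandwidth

Step 1 — Resonance: ω₀ = 1/√(LC) = 1/√(0.0287·9.03e-07) = 6212 rad/s.
Step 2 — f₀ = ω₀/(2π) = 988.6 Hz.
Step 3 — Parallel Q: Q = R/(ω₀L) = 425/(6212·0.0287) = 2.384.
Step 4 — Bandwidth: Δω = ω₀/Q = 2606 rad/s; BW = Δω/(2π) = 414.7 Hz.

(a) f₀ = 988.6 Hz  (b) Q = 2.384  (c) BW = 414.7 Hz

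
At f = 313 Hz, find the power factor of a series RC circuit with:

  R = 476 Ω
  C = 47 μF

Step 1 — Angular frequency: ω = 2π·f = 2π·313 = 1967 rad/s.
Step 2 — Component impedances:
  R: Z = R = 476 Ω
  C: Z = 1/(jωC) = -j/(ω·C) = 0 - j10.82 Ω
Step 3 — Series combination: Z_total = R + C = 476 - j10.82 Ω = 476.1∠-1.3° Ω.
Step 4 — Power factor: PF = cos(φ) = Re(Z)/|Z| = 476/476.12 = 0.9997.
Step 5 — Type: Im(Z) = -10.82 ⇒ leading (phase φ = -1.3°).

PF = 0.9997 (leading, φ = -1.3°)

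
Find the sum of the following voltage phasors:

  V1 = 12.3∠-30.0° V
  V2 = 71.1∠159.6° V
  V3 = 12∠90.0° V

Step 1 — Convert each phasor to rectangular form:
  V1 = 12.3·(cos(-30.0°) + j·sin(-30.0°)) = 10.65 - j6.15 V
  V2 = 71.1·(cos(159.6°) + j·sin(159.6°)) = -66.64 + j24.78 V
  V3 = 12·(cos(90.0°) + j·sin(90.0°)) = 0 + j12 V
Step 2 — Sum components: V_total = -55.99 + j30.63 V.
Step 3 — Convert to polar: |V_total| = 63.82 V, ∠V_total = 151.3°.

V_total = 63.82∠151.3° V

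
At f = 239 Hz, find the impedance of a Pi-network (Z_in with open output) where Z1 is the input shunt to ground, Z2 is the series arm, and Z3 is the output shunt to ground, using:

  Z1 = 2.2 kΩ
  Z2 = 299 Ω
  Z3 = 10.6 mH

Step 1 — Angular frequency: ω = 2π·f = 2π·239 = 1502 rad/s.
Step 2 — Component impedances:
  Z1: Z = R = 2200 Ω
  Z2: Z = R = 299 Ω
  Z3: Z = jωL = j·1502·0.0106 = 0 + j15.92 Ω
Step 3 — With open output, the series arm Z2 and the output shunt Z3 appear in series to ground: Z2 + Z3 = 299 + j15.92 Ω.
Step 4 — Parallel with input shunt Z1: Z_in = Z1 || (Z2 + Z3) = 263.3 + j12.34 Ω = 263.6∠2.7° Ω.

Z = 263.3 + j12.34 Ω = 263.6∠2.7° Ω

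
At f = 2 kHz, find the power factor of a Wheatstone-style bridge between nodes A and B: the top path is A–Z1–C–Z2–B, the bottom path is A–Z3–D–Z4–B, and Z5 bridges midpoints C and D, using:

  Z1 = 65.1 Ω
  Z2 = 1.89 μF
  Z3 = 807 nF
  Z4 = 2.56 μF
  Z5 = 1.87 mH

Step 1 — Angular frequency: ω = 2π·f = 2π·2000 = 1.257e+04 rad/s.
Step 2 — Component impedances:
  Z1: Z = R = 65.1 Ω
  Z2: Z = 1/(jωC) = -j/(ω·C) = 0 - j42.1 Ω
  Z3: Z = 1/(jωC) = -j/(ω·C) = 0 - j98.61 Ω
  Z4: Z = 1/(jωC) = -j/(ω·C) = 0 - j31.08 Ω
  Z5: Z = jωL = j·1.257e+04·0.00187 = 0 + j23.5 Ω
Step 3 — Bridge requires nodal analysis (the Z5 bridge couples midpoints C and D, so the two paths cannot be reduced to a simple series/parallel combination). Setting node B to ground and injecting 1 A at node A, the 3-node admittance system at A, C, D solves to V_A = Z_AB = 55 - j56.18 Ω = 78.62∠-45.6° Ω.
Step 4 — Power factor: PF = cos(φ) = Re(Z)/|Z| = 55/78.62 = 0.6996.
Step 5 — Type: Im(Z) = -56.18 ⇒ leading (phase φ = -45.6°).

PF = 0.6996 (leading, φ = -45.6°)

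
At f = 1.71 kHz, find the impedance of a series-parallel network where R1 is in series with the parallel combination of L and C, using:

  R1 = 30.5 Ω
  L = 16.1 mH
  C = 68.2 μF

Step 1 — Angular frequency: ω = 2π·f = 2π·1710 = 1.074e+04 rad/s.
Step 2 — Component impedances:
  R1: Z = R = 30.5 Ω
  L: Z = jωL = j·1.074e+04·0.0161 = 0 + j173 Ω
  C: Z = 1/(jωC) = -j/(ω·C) = 0 - j1.365 Ω
Step 3 — Parallel branch: L || C = 1/(1/L + 1/C) = 0 - j1.376 Ω.
Step 4 — Series with R1: Z_total = R1 + (L || C) = 30.5 - j1.376 Ω = 30.53∠-2.6° Ω.

Z = 30.5 - j1.376 Ω = 30.53∠-2.6° Ω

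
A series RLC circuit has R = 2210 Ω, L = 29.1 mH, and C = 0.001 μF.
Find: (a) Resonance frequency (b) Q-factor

Step 1 — Resonance condition Im(Z)=0 gives ω₀ = 1/√(LC).
Step 2 — ω₀ = 1/√(0.0291·1e-09) = 1.854e+05 rad/s.
Step 3 — f₀ = ω₀/(2π) = 2.95e+04 Hz.
Step 4 — Series Q: Q = ω₀L/R = 1.854e+05·0.0291/2210 = 2.441.

(a) f₀ = 2.95e+04 Hz  (b) Q = 2.441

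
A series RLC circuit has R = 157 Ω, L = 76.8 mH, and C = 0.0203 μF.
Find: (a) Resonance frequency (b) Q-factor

Step 1 — Resonance condition Im(Z)=0 gives ω₀ = 1/√(LC).
Step 2 — ω₀ = 1/√(0.0768·2.03e-08) = 2.533e+04 rad/s.
Step 3 — f₀ = ω₀/(2π) = 4031 Hz.
Step 4 — Series Q: Q = ω₀L/R = 2.533e+04·0.0768/157 = 12.39.

(a) f₀ = 4031 Hz  (b) Q = 12.39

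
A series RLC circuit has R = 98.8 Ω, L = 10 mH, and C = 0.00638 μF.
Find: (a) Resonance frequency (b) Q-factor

Step 1 — Resonance condition Im(Z)=0 gives ω₀ = 1/√(LC).
Step 2 — ω₀ = 1/√(0.01·6.38e-09) = 1.252e+05 rad/s.
Step 3 — f₀ = ω₀/(2π) = 1.993e+04 Hz.
Step 4 — Series Q: Q = ω₀L/R = 1.252e+05·0.01/98.8 = 12.67.

(a) f₀ = 1.993e+04 Hz  (b) Q = 12.67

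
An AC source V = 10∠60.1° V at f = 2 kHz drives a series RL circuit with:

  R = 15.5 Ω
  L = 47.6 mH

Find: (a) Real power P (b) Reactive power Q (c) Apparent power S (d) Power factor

Step 1 — Angular frequency: ω = 2π·f = 2π·2000 = 1.257e+04 rad/s.
Step 2 — Component impedances:
  R: Z = R = 15.5 Ω
  L: Z = jωL = j·1.257e+04·0.0476 = 0 + j598.2 Ω
Step 3 — Series combination: Z_total = R + L = 15.5 + j598.2 Ω = 598.4∠88.5° Ω.
Step 4 — Source phasor: V = 10∠60.1° V = 4.985 + j8.669 V.
Step 5 — Current: I = V / Z = 0.0147 - j0.007953 A = 0.01671∠-28.4° A.
Step 6 — Complex power: S = V·I* = 0.004329 + j0.1671 VA.
Step 7 — Real power: P = Re(S) = 0.004329 W.
Step 8 — Reactive power: Q = Im(S) = 0.1671 VAR.
Step 9 — Apparent power: |S| = 0.1671 VA.
Step 10 — Power factor: PF = P/|S| = 0.0259 (lagging).

(a) P = 0.004329 W  (b) Q = 0.1671 VAR  (c) S = 0.1671 VA  (d) PF = 0.0259 (lagging)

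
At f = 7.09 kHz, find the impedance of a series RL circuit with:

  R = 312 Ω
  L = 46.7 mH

Step 1 — Angular frequency: ω = 2π·f = 2π·7090 = 4.455e+04 rad/s.
Step 2 — Component impedances:
  R: Z = R = 312 Ω
  L: Z = jωL = j·4.455e+04·0.0467 = 0 + j2080 Ω
Step 3 — Series combination: Z_total = R + L = 312 + j2080 Ω = 2104∠81.5° Ω.

Z = 312 + j2080 Ω = 2104∠81.5° Ω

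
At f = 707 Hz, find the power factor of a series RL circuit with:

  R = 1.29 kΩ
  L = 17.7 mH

Step 1 — Angular frequency: ω = 2π·f = 2π·707 = 4442 rad/s.
Step 2 — Component impedances:
  R: Z = R = 1290 Ω
  L: Z = jωL = j·4442·0.0177 = 0 + j78.63 Ω
Step 3 — Series combination: Z_total = R + L = 1290 + j78.63 Ω = 1292∠3.5° Ω.
Step 4 — Power factor: PF = cos(φ) = Re(Z)/|Z| = 1290/1292.4 = 0.9981.
Step 5 — Type: Im(Z) = 78.63 ⇒ lagging (phase φ = 3.5°).

PF = 0.9981 (lagging, φ = 3.5°)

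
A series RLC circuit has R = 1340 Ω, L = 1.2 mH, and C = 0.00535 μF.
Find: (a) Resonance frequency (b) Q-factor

Step 1 — Resonance condition Im(Z)=0 gives ω₀ = 1/√(LC).
Step 2 — ω₀ = 1/√(0.0012·5.35e-09) = 3.947e+05 rad/s.
Step 3 — f₀ = ω₀/(2π) = 6.281e+04 Hz.
Step 4 — Series Q: Q = ω₀L/R = 3.947e+05·0.0012/1340 = 0.3534.

(a) f₀ = 6.281e+04 Hz  (b) Q = 0.3534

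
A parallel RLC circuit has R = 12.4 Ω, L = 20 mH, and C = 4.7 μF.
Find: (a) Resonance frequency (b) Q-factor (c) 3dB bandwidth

Step 1 — Resonance: ω₀ = 1/√(LC) = 1/√(0.02·4.7e-06) = 3262 rad/s.
Step 2 — f₀ = ω₀/(2π) = 519.1 Hz.
Step 3 — Parallel Q: Q = R/(ω₀L) = 12.4/(3262·0.02) = 0.1901.
Step 4 — Bandwidth: Δω = ω₀/Q = 1.716e+04 rad/s; BW = Δω/(2π) = 2731 Hz.

(a) f₀ = 519.1 Hz  (b) Q = 0.1901  (c) BW = 2731 Hz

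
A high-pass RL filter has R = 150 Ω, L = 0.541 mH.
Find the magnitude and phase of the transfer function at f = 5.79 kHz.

Step 1 — Angular frequency: ω = 2π·5790 = 3.638e+04 rad/s.
Step 2 — Transfer function: H(jω) = jωL/(R + jωL).
Step 3 — Numerator jωL = j·19.68; denominator R + jωL = 150 + j19.68.
Step 4 — H = 0.01692 + j0.129.
Step 5 — Magnitude: |H| = 0.1301 (-17.7 dB); phase: φ = 82.5°.

|H| = 0.1301 (-17.7 dB), φ = 82.5°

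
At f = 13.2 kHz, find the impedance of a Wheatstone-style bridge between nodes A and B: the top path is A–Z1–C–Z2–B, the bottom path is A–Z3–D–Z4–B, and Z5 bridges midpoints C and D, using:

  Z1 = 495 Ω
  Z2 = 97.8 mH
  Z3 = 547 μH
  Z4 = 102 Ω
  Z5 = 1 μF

Step 1 — Angular frequency: ω = 2π·f = 2π·1.32e+04 = 8.294e+04 rad/s.
Step 2 — Component impedances:
  Z1: Z = R = 495 Ω
  Z2: Z = jωL = j·8.294e+04·0.0978 = 0 + j8111 Ω
  Z3: Z = jωL = j·8.294e+04·0.000547 = 0 + j45.37 Ω
  Z4: Z = R = 102 Ω
  Z5: Z = 1/(jωC) = -j/(ω·C) = 0 - j12.06 Ω
Step 3 — Bridge requires nodal analysis (the Z5 bridge couples midpoints C and D, so the two paths cannot be reduced to a simple series/parallel combination). Setting node B to ground and injecting 1 A at node A, the 3-node admittance system at A, C, D solves to V_A = Z_AB = 106.1 + j46.4 Ω = 115.8∠23.6° Ω.

Z = 106.1 + j46.4 Ω = 115.8∠23.6° Ω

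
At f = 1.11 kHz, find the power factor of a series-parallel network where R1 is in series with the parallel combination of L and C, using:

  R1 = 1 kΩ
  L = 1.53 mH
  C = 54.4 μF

Step 1 — Angular frequency: ω = 2π·f = 2π·1110 = 6974 rad/s.
Step 2 — Component impedances:
  R1: Z = R = 1000 Ω
  L: Z = jωL = j·6974·0.00153 = 0 + j10.67 Ω
  C: Z = 1/(jωC) = -j/(ω·C) = 0 - j2.636 Ω
Step 3 — Parallel branch: L || C = 1/(1/L + 1/C) = 0 - j3.5 Ω.
Step 4 — Series with R1: Z_total = R1 + (L || C) = 1000 - j3.5 Ω = 1000∠-0.2° Ω.
Step 5 — Power factor: PF = cos(φ) = Re(Z)/|Z| = 1000/1000 = 1.
Step 6 — Type: Im(Z) = -3.5 ⇒ leading (phase φ = -0.2°).

PF = 1 (leading, φ = -0.2°)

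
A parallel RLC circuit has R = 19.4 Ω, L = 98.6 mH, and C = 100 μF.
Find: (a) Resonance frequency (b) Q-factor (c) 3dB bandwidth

Step 1 — Resonance: ω₀ = 1/√(LC) = 1/√(0.0986·0.0001) = 318.5 rad/s.
Step 2 — f₀ = ω₀/(2π) = 50.69 Hz.
Step 3 — Parallel Q: Q = R/(ω₀L) = 19.4/(318.5·0.0986) = 0.6178.
Step 4 — Bandwidth: Δω = ω₀/Q = 515.5 rad/s; BW = Δω/(2π) = 82.04 Hz.

(a) f₀ = 50.69 Hz  (b) Q = 0.6178  (c) BW = 82.04 Hz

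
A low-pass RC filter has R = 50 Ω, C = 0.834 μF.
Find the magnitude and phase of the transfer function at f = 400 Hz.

Step 1 — Angular frequency: ω = 2π·400 = 2513 rad/s.
Step 2 — Transfer function: H(jω) = 1/(1 + jωRC).
Step 3 — Denominator: 1 + jωRC = 1 + j·2513·50·8.34e-07 = 1 + j0.1048.
Step 4 — H = 0.9891 - j0.1037.
Step 5 — Magnitude: |H| = 0.9946 (-0.0 dB); phase: φ = -6.0°.

|H| = 0.9946 (-0.0 dB), φ = -6.0°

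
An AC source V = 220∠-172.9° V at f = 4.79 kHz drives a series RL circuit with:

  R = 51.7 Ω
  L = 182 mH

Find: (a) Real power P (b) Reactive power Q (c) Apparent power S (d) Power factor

Step 1 — Angular frequency: ω = 2π·f = 2π·4790 = 3.01e+04 rad/s.
Step 2 — Component impedances:
  R: Z = R = 51.7 Ω
  L: Z = jωL = j·3.01e+04·0.182 = 0 + j5478 Ω
Step 3 — Series combination: Z_total = R + L = 51.7 + j5478 Ω = 5478∠89.5° Ω.
Step 4 — Source phasor: V = 220∠-172.9° V = -218.3 - j27.19 V.
Step 5 — Current: I = V / Z = -0.00534 + j0.03981 A = 0.04016∠97.6° A.
Step 6 — Complex power: S = V·I* = 0.08339 + j8.835 VA.
Step 7 — Real power: P = Re(S) = 0.08339 W.
Step 8 — Reactive power: Q = Im(S) = 8.835 VAR.
Step 9 — Apparent power: |S| = 8.836 VA.
Step 10 — Power factor: PF = P/|S| = 0.009438 (lagging).

(a) P = 0.08339 W  (b) Q = 8.835 VAR  (c) S = 8.836 VA  (d) PF = 0.009438 (lagging)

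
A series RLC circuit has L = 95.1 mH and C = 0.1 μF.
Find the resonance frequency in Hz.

Step 1 — Resonance condition Im(Z)=0 gives ω₀ = 1/√(LC).
Step 2 — ω₀ = 1/√(0.0951·1e-07) = 1.025e+04 rad/s.
Step 3 — f₀ = ω₀/(2π) = 1632 Hz.

f₀ = 1632 Hz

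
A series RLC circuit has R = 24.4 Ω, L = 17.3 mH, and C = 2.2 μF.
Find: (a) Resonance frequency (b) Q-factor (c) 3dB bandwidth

Step 1 — Resonance condition Im(Z)=0 gives ω₀ = 1/√(LC).
Step 2 — ω₀ = 1/√(0.0173·2.2e-06) = 5126 rad/s.
Step 3 — f₀ = ω₀/(2π) = 815.8 Hz.
Step 4 — Series Q: Q = ω₀L/R = 5126·0.0173/24.4 = 3.634.
Step 5 — 3dB bandwidth: Δω = ω₀/Q = 1410 rad/s; BW = Δω/(2π) = 224.5 Hz.

(a) f₀ = 815.8 Hz  (b) Q = 3.634  (c) BW = 224.5 Hz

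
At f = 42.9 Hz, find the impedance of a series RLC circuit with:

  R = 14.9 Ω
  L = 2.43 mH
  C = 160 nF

Step 1 — Angular frequency: ω = 2π·f = 2π·42.9 = 269.5 rad/s.
Step 2 — Component impedances:
  R: Z = R = 14.9 Ω
  L: Z = jωL = j·269.5·0.00243 = 0 + j0.655 Ω
  C: Z = 1/(jωC) = -j/(ω·C) = 0 - j2.319e+04 Ω
Step 3 — Series combination: Z_total = R + L + C = 14.9 - j2.319e+04 Ω = 2.319e+04∠-90.0° Ω.

Z = 14.9 - j2.319e+04 Ω = 2.319e+04∠-90.0° Ω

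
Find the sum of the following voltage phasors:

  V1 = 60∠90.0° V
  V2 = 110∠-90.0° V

Step 1 — Convert each phasor to rectangular form:
  V1 = 60·(cos(90.0°) + j·sin(90.0°)) = 0 + j60 V
  V2 = 110·(cos(-90.0°) + j·sin(-90.0°)) = 0 - j110 V
Step 2 — Sum components: V_total = 0 - j50 V.
Step 3 — Convert to polar: |V_total| = 50 V, ∠V_total = -90.0°.

V_total = 50∠-90.0° V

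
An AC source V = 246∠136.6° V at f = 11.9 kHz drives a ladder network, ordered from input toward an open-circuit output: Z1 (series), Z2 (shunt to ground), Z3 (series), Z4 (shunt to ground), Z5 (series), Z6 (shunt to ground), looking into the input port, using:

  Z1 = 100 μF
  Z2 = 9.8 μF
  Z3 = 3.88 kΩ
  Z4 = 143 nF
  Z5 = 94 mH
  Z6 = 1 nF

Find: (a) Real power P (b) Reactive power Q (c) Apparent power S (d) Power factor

Step 1 — Angular frequency: ω = 2π·f = 2π·1.19e+04 = 7.477e+04 rad/s.
Step 2 — Component impedances:
  Z1: Z = 1/(jωC) = -j/(ω·C) = 0 - j0.1337 Ω
  Z2: Z = 1/(jωC) = -j/(ω·C) = 0 - j1.365 Ω
  Z3: Z = R = 3880 Ω
  Z4: Z = 1/(jωC) = -j/(ω·C) = 0 - j93.53 Ω
  Z5: Z = jωL = j·7.477e+04·0.094 = 0 + j7028 Ω
  Z6: Z = 1/(jωC) = -j/(ω·C) = 0 - j1.337e+04 Ω
Step 3 — Ladder network (open output): work backward from the far end, alternating series and parallel combinations. Z_in = 0.0004797 - j1.498 Ω = 1.498∠-90.0° Ω.
Step 4 — Source phasor: V = 246∠136.6° V = -178.7 + j169 V.
Step 5 — Current: I = V / Z = -112.8 - j119.2 A = 164.2∠-133.4° A.
Step 6 — Complex power: S = V·I* = 12.93 - j4.039e+04 VA.
Step 7 — Real power: P = Re(S) = 12.93 W.
Step 8 — Reactive power: Q = Im(S) = -4.039e+04 VAR.
Step 9 — Apparent power: |S| = 4.039e+04 VA.
Step 10 — Power factor: PF = P/|S| = 0.0003202 (leading).

(a) P = 12.93 W  (b) Q = -4.039e+04 VAR  (c) S = 4.039e+04 VA  (d) PF = 0.0003202 (leading)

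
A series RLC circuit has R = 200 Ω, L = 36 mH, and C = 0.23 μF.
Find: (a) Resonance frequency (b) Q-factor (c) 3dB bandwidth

Step 1 — Resonance condition Im(Z)=0 gives ω₀ = 1/√(LC).
Step 2 — ω₀ = 1/√(0.036·2.3e-07) = 1.099e+04 rad/s.
Step 3 — f₀ = ω₀/(2π) = 1749 Hz.
Step 4 — Series Q: Q = ω₀L/R = 1.099e+04·0.036/200 = 1.978.
Step 5 — 3dB bandwidth: Δω = ω₀/Q = 5556 rad/s; BW = Δω/(2π) = 884.2 Hz.

(a) f₀ = 1749 Hz  (b) Q = 1.978  (c) BW = 884.2 Hz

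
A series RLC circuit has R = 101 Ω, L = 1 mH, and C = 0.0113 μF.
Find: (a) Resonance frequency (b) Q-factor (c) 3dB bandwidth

Step 1 — Resonance: ω₀ = 1/√(LC) = 1/√(0.001·1.13e-08) = 2.975e+05 rad/s.
Step 2 — f₀ = ω₀/(2π) = 4.735e+04 Hz.
Step 3 — Series Q: Q = ω₀L/R = 2.975e+05·0.001/101 = 2.945.
Step 4 — Bandwidth: Δω = ω₀/Q = 1.01e+05 rad/s; BW = Δω/(2π) = 1.607e+04 Hz.

(a) f₀ = 4.735e+04 Hz  (b) Q = 2.945  (c) BW = 1.607e+04 Hz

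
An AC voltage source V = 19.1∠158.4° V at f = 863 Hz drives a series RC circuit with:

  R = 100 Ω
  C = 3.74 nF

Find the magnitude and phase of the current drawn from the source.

Step 1 — Angular frequency: ω = 2π·f = 2π·863 = 5422 rad/s.
Step 2 — Component impedances:
  R: Z = R = 100 Ω
  C: Z = 1/(jωC) = -j/(ω·C) = 0 - j4.931e+04 Ω
Step 3 — Series combination: Z_total = R + C = 100 - j4.931e+04 Ω = 4.931e+04∠-89.9° Ω.
Step 4 — Source phasor: V = 19.1∠158.4° V = -17.76 + j7.031 V.
Step 5 — Ohm's law: I = V / Z_total = (-17.76 + j7.031) / (100 - j4.931e+04) = -0.0001433 - j0.0003599 A.
Step 6 — Convert to polar: |I| = 0.0003873 A, ∠I = -111.7°.

I = 0.0003873∠-111.7° A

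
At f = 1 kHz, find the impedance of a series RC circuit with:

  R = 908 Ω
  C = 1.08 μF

Step 1 — Angular frequency: ω = 2π·f = 2π·1000 = 6283 rad/s.
Step 2 — Component impedances:
  R: Z = R = 908 Ω
  C: Z = 1/(jωC) = -j/(ω·C) = 0 - j147.4 Ω
Step 3 — Series combination: Z_total = R + C = 908 - j147.4 Ω = 919.9∠-9.2° Ω.

Z = 908 - j147.4 Ω = 919.9∠-9.2° Ω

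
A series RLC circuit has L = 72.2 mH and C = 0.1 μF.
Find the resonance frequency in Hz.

Step 1 — Resonance condition Im(Z)=0 gives ω₀ = 1/√(LC).
Step 2 — ω₀ = 1/√(0.0722·1e-07) = 1.177e+04 rad/s.
Step 3 — f₀ = ω₀/(2π) = 1873 Hz.

f₀ = 1873 Hz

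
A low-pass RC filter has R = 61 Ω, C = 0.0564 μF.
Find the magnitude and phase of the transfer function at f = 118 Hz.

Step 1 — Angular frequency: ω = 2π·118 = 741.4 rad/s.
Step 2 — Transfer function: H(jω) = 1/(1 + jωRC).
Step 3 — Denominator: 1 + jωRC = 1 + j·741.4·61·5.64e-08 = 1 + j0.002551.
Step 4 — H = 1 - j0.002551.
Step 5 — Magnitude: |H| = 1 (-0.0 dB); phase: φ = -0.1°.

|H| = 1 (-0.0 dB), φ = -0.1°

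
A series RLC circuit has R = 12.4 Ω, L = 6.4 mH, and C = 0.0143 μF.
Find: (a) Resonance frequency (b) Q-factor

Step 1 — Resonance condition Im(Z)=0 gives ω₀ = 1/√(LC).
Step 2 — ω₀ = 1/√(0.0064·1.43e-08) = 1.045e+05 rad/s.
Step 3 — f₀ = ω₀/(2π) = 1.664e+04 Hz.
Step 4 — Series Q: Q = ω₀L/R = 1.045e+05·0.0064/12.4 = 53.95.

(a) f₀ = 1.664e+04 Hz  (b) Q = 53.95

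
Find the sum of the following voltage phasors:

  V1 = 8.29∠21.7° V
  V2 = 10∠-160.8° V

Step 1 — Convert each phasor to rectangular form:
  V1 = 8.29·(cos(21.7°) + j·sin(21.7°)) = 7.703 + j3.065 V
  V2 = 10·(cos(-160.8°) + j·sin(-160.8°)) = -9.444 - j3.289 V
Step 2 — Sum components: V_total = -1.741 - j0.2235 V.
Step 3 — Convert to polar: |V_total| = 1.756 V, ∠V_total = -172.7°.

V_total = 1.756∠-172.7° V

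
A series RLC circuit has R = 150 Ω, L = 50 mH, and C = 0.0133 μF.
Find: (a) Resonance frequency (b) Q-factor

Step 1 — Resonance condition Im(Z)=0 gives ω₀ = 1/√(LC).
Step 2 — ω₀ = 1/√(0.05·1.33e-08) = 3.878e+04 rad/s.
Step 3 — f₀ = ω₀/(2π) = 6172 Hz.
Step 4 — Series Q: Q = ω₀L/R = 3.878e+04·0.05/150 = 12.93.

(a) f₀ = 6172 Hz  (b) Q = 12.93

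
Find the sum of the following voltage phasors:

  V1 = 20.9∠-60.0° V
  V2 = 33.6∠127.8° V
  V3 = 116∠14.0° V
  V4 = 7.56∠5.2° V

Step 1 — Convert each phasor to rectangular form:
  V1 = 20.9·(cos(-60.0°) + j·sin(-60.0°)) = 10.45 - j18.1 V
  V2 = 33.6·(cos(127.8°) + j·sin(127.8°)) = -20.59 + j26.55 V
  V3 = 116·(cos(14.0°) + j·sin(14.0°)) = 112.6 + j28.06 V
  V4 = 7.56·(cos(5.2°) + j·sin(5.2°)) = 7.529 + j0.6852 V
Step 2 — Sum components: V_total = 109.9 + j37.2 V.
Step 3 — Convert to polar: |V_total| = 116.1 V, ∠V_total = 18.7°.

V_total = 116.1∠18.7° V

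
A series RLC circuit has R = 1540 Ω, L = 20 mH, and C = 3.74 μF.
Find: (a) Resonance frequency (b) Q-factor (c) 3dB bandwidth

Step 1 — Resonance condition Im(Z)=0 gives ω₀ = 1/√(LC).
Step 2 — ω₀ = 1/√(0.02·3.74e-06) = 3656 rad/s.
Step 3 — f₀ = ω₀/(2π) = 581.9 Hz.
Step 4 — Series Q: Q = ω₀L/R = 3656·0.02/1540 = 0.04749.
Step 5 — 3dB bandwidth: Δω = ω₀/Q = 7.7e+04 rad/s; BW = Δω/(2π) = 1.225e+04 Hz.

(a) f₀ = 581.9 Hz  (b) Q = 0.04749  (c) BW = 1.225e+04 Hz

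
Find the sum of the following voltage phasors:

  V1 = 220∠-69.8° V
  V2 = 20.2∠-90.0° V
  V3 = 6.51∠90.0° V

Step 1 — Convert each phasor to rectangular form:
  V1 = 220·(cos(-69.8°) + j·sin(-69.8°)) = 75.97 - j206.5 V
  V2 = 20.2·(cos(-90.0°) + j·sin(-90.0°)) = 0 - j20.2 V
  V3 = 6.51·(cos(90.0°) + j·sin(90.0°)) = 0 + j6.51 V
Step 2 — Sum components: V_total = 75.97 - j220.2 V.
Step 3 — Convert to polar: |V_total| = 232.9 V, ∠V_total = -71.0°.

V_total = 232.9∠-71.0° V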